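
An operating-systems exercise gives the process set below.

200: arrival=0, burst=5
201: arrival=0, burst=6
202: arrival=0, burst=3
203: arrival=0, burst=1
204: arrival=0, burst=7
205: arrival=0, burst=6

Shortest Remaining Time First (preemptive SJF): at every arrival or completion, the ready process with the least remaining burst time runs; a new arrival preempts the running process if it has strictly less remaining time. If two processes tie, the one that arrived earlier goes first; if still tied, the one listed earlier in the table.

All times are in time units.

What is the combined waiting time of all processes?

Timeline: | 203 0-1 | 202 1-4 | 200 4-9 | 201 9-15 | 205 15-21 | 204 21-28 |
Completion: 200=9  201=15  202=4  203=1  204=28  205=21
Turnaround (C−A): 200=9  201=15  202=4  203=1  204=28  205=21
Waiting = turnaround − burst: 200=4, 201=9, 202=1, 203=0, 204=21, 205=15
Total waiting = 4 + 9 + 1 + 0 + 21 + 15 = 50

50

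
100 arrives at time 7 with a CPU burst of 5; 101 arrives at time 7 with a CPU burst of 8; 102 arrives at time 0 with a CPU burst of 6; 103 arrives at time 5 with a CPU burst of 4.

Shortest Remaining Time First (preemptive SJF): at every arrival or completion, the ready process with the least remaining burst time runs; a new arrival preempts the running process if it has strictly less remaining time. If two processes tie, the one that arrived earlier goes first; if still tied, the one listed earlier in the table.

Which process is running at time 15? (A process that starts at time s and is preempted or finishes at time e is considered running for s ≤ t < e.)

Gantt: | 102 0-6 | 103 6-10 | 100 10-15 | 101 15-23 |
Completion: 100=15  101=23  102=6  103=10
Turnaround (C−A): 100=8  101=16  102=6  103=5

101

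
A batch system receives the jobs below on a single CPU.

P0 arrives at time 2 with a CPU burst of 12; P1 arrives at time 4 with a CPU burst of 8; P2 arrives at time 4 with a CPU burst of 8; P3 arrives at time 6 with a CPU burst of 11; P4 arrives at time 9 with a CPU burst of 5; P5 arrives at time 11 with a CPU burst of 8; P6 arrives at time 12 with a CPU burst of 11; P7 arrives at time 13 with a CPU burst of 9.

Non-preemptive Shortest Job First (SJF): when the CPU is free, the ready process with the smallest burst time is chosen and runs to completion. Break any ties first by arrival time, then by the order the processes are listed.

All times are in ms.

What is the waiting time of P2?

Gantt: | idle 0-2 | P0 2-14 | P4 14-19 | P1 19-27 | P2 27-35 | P5 35-43 | P7 43-52 | P3 52-63 | P6 63-74 |
Completion: P0=14  P1=27  P2=35  P3=63  P4=19  P5=43  P6=74  P7=52
Turnaround (C−A): P0=12  P1=23  P2=31  P3=57  P4=10  P5=32  P6=62  P7=39
Waiting(P2) = turnaround − burst = 31 − 8 = 23

23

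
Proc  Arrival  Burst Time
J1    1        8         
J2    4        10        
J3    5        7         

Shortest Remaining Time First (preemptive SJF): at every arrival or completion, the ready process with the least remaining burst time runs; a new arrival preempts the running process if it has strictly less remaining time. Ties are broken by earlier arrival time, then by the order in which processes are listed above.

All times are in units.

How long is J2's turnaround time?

Gantt: | idle 0-1 | J1 1-9 | J3 9-16 | J2 16-26 |
Completion: J1=9  J2=26  J3=16
Turnaround(J2) = completion − arrival = 26 − 4 = 22

22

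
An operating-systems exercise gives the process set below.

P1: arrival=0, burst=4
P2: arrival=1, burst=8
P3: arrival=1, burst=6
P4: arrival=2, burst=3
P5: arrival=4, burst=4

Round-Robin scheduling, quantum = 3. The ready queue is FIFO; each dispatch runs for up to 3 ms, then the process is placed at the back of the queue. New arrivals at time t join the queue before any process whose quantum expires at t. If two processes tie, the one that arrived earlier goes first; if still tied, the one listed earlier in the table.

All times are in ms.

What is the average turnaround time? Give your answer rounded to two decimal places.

Timeline: | P1 0-3 | P2 3-6 | P3 6-9 | P4 9-12 | P1 12-13 | P5 13-16 | P2 16-19 | P3 19-22 | P5 22-23 | P2 23-25 |
Completion: P1=13  P2=25  P3=22  P4=12  P5=23
Turnaround (C−A): P1=13  P2=24  P3=21  P4=10  P5=19
Turnaround times: P1=13, P2=24, P3=21, P4=10, P5=19
Average turnaround = (13+24+21+10+19) / 5 = 87/5 = 17.40

17.40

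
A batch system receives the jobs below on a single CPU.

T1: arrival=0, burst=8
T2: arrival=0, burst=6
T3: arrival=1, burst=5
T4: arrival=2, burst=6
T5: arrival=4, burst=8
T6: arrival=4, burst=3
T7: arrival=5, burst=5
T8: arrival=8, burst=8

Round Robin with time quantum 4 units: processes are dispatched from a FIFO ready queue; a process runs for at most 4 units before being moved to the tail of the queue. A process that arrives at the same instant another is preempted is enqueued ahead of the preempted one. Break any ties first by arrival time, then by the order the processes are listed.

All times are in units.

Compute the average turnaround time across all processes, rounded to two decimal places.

34.88

Gantt: | T1 0-4 | T2 4-8 | T3 8-12 | T4 12-16 | T5 16-20 | T6 20-23 | T1 23-27 | T7 27-31 | T8 31-35 | T2 35-37 | T3 37-38 | T4 38-40 | T5 40-44 | T7 44-45 | T8 45-49 |
Completion: T1=27  T2=37  T3=38  T4=40  T5=44  T6=23  T7=45  T8=49
Turnaround times: T1=27, T2=37, T3=37, T4=38, T5=40, T6=19, T7=40, T8=41
Average turnaround = (27+37+37+38+40+19+40+41) / 8 = 279/8 = 34.88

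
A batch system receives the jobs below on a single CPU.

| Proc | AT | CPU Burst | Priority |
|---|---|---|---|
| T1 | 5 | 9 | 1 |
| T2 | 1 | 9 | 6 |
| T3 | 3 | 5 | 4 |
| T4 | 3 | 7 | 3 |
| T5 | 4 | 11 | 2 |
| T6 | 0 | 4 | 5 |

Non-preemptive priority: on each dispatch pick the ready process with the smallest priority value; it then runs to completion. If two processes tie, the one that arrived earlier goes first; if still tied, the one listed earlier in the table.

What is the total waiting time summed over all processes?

Schedule: | T6 0-4 | T5 4-15 | T1 15-24 | T4 24-31 | T3 31-36 | T2 36-45 |
Completion: T1=24  T2=45  T3=36  T4=31  T5=15  T6=4
Turnaround (C−A): T1=19  T2=44  T3=33  T4=28  T5=11  T6=4
Waiting = turnaround − burst: T1=10, T2=35, T3=28, T4=21, T5=0, T6=0
Total waiting = 10 + 35 + 28 + 21 + 0 + 0 = 94

94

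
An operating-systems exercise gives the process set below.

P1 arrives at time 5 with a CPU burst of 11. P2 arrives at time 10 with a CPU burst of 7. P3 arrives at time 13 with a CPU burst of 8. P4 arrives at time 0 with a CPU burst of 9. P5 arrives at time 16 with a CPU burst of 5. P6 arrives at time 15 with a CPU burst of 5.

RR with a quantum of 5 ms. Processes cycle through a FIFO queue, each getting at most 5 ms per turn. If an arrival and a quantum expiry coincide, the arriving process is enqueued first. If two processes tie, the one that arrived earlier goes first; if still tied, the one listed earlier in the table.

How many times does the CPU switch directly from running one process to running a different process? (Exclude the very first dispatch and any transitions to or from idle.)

Timeline: | P4 0-5 | P1 5-10 | P4 10-14 | P2 14-19 | P1 19-24 | P3 24-29 | P6 29-34 | P5 34-39 | P2 39-41 | P1 41-42 | P3 42-45 |
Completion: P1=42  P2=41  P3=45  P4=14  P5=39  P6=34

10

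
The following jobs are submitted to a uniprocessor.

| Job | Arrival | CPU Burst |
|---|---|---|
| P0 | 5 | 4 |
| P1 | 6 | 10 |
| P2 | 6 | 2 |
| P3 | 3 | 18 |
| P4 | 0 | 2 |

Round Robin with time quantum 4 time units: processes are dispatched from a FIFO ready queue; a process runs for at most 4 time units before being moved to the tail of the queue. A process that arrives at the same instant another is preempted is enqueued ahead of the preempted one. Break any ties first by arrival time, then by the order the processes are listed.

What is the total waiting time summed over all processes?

42

Schedule: | P4 0-2 | idle 2-3 | P3 3-7 | P0 7-11 | P1 11-15 | P2 15-17 | P3 17-21 | P1 21-25 | P3 25-29 | P1 29-31 | P3 31-37 |
Completion: P0=11  P1=31  P2=17  P3=37  P4=2
Waiting = turnaround − burst: P0=2, P1=15, P2=9, P3=16, P4=0
Total waiting = 2 + 15 + 9 + 16 + 0 = 42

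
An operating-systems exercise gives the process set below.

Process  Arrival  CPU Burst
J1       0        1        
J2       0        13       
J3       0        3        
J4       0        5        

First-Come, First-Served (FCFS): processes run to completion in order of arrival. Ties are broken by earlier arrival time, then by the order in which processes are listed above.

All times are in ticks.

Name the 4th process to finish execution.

J4

Gantt: | J1 0-1 | J2 1-14 | J3 14-17 | J4 17-22 |
Completion: J1=1  J2=14  J3=17  J4=22
Turnaround (C−A): J1=1  J2=14  J3=17  J4=22
Finish order: J1 → J2 → J3 → J4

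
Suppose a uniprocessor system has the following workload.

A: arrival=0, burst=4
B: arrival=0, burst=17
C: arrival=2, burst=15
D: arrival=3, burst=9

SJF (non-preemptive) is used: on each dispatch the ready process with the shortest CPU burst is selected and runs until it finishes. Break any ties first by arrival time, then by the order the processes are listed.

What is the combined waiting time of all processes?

Schedule: | A 0-4 | D 4-13 | C 13-28 | B 28-45 |
Completion: A=4  B=45  C=28  D=13
Turnaround (C−A): A=4  B=45  C=26  D=10
Waiting = turnaround − burst: A=0, B=28, C=11, D=1
Total waiting = 0 + 28 + 11 + 1 = 40

40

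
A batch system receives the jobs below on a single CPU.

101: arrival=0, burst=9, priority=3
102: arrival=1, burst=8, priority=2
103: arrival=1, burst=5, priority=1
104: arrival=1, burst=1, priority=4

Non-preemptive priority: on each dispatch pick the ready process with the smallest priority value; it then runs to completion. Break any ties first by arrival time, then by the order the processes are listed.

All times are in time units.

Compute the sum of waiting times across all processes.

Gantt: | 101 0-9 | 103 9-14 | 102 14-22 | 104 22-23 |
Completion: 101=9  102=22  103=14  104=23
Turnaround (C−A): 101=9  102=21  103=13  104=22
Waiting = turnaround − burst: 101=0, 102=13, 103=8, 104=21
Total waiting = 0 + 13 + 8 + 21 = 42

42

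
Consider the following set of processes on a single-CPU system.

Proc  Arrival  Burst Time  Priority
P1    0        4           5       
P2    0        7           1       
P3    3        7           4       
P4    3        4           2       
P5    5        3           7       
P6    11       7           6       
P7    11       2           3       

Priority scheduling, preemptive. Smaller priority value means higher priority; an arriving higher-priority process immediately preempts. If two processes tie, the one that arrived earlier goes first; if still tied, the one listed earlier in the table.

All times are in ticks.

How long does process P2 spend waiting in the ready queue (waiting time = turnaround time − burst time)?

Gantt: | P2 0-7 | P4 7-11 | P7 11-13 | P3 13-20 | P1 20-24 | P6 24-31 | P5 31-34 |
Completion: P1=24  P2=7  P3=20  P4=11  P5=34  P6=31  P7=13
Turnaround (C−A): P1=24  P2=7  P3=17  P4=8  P5=29  P6=20  P7=2
Waiting(P2) = turnaround − burst = 7 − 7 = 0

0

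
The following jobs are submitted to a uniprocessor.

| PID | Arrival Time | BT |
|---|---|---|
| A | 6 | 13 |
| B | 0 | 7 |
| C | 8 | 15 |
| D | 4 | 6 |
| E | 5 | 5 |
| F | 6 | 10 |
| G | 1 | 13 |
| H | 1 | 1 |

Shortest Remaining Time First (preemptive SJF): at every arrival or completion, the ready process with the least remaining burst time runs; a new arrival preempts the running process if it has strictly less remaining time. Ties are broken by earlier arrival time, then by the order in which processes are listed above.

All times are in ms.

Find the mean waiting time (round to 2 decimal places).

Schedule: | B 0-1 | H 1-2 | B 2-8 | E 8-13 | D 13-19 | F 19-29 | G 29-42 | A 42-55 | C 55-70 |
Completion: A=55  B=8  C=70  D=19  E=13  F=29  G=42  H=2
Turnaround (C−A): A=49  B=8  C=62  D=15  E=8  F=23  G=41  H=1
Waiting times: A=36, B=1, C=47, D=9, E=3, F=13, G=28, H=0
Average waiting = (36+1+47+9+3+13+28+0) / 8 = 137/8 = 17.13

17.13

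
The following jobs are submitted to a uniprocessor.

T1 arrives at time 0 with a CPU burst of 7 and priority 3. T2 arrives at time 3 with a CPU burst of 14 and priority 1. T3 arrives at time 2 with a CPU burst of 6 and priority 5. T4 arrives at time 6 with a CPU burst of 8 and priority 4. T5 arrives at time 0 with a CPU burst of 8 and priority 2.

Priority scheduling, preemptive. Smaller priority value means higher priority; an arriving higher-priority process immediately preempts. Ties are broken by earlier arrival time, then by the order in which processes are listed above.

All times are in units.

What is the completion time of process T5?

22

Schedule: | T5 0-3 | T2 3-17 | T5 17-22 | T1 22-29 | T4 29-37 | T3 37-43 |
Completion: T1=29  T2=17  T3=43  T4=37  T5=22
Turnaround (C−A): T1=29  T2=14  T3=41  T4=31  T5=22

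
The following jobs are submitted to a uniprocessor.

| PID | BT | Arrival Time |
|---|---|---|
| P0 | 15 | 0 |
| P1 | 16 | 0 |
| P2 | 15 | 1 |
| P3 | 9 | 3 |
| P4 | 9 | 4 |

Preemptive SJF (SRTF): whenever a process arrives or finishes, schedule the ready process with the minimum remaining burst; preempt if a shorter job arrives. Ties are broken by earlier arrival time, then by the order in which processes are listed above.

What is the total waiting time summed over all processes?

106

Gantt: | P0 0-3 | P3 3-12 | P4 12-21 | P0 21-33 | P2 33-48 | P1 48-64 |
Completion: P0=33  P1=64  P2=48  P3=12  P4=21
Turnaround (C−A): P0=33  P1=64  P2=47  P3=9  P4=17
Waiting = turnaround − burst: P0=18, P1=48, P2=32, P3=0, P4=8
Total waiting = 18 + 48 + 32 + 0 + 8 = 106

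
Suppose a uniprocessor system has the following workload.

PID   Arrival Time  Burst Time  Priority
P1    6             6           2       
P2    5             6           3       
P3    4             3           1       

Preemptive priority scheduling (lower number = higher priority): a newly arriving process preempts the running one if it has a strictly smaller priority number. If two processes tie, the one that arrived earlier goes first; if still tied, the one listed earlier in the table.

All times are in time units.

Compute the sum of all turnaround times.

24

Timeline: | idle 0-4 | P3 4-7 | P1 7-13 | P2 13-19 |
Completion: P1=13  P2=19  P3=7
Turnaround (C−A): P1=7  P2=14  P3=3
Turnaround = completion − arrival: P1=7, P2=14, P3=3
Total turnaround = 7 + 14 + 3 = 24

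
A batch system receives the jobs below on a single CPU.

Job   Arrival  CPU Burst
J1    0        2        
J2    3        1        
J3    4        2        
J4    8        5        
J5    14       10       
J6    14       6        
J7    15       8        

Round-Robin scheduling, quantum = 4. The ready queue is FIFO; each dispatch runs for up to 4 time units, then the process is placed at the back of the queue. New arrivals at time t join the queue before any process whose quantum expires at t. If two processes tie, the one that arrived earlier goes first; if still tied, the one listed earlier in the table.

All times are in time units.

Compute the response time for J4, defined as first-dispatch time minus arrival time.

Schedule: | J1 0-2 | idle 2-3 | J2 3-4 | J3 4-6 | idle 6-8 | J4 8-13 | idle 13-14 | J5 14-18 | J6 18-22 | J7 22-26 | J5 26-30 | J6 30-32 | J7 32-36 | J5 36-38 |
Completion: J1=2  J2=4  J3=6  J4=13  J5=38  J6=32  J7=36
Turnaround (C−A): J1=2  J2=1  J3=2  J4=5  J5=24  J6=18  J7=21
Response(J4) = first start − arrival = 8 − 8 = 0

0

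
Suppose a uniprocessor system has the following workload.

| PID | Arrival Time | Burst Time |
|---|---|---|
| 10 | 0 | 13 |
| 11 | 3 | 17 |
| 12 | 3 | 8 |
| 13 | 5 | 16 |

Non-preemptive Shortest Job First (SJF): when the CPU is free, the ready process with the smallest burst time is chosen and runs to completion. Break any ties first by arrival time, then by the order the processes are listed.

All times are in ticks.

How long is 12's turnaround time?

18

Schedule: | 10 0-13 | 12 13-21 | 13 21-37 | 11 37-54 |
Completion: 10=13  11=54  12=21  13=37
Turnaround(12) = completion − arrival = 21 − 3 = 18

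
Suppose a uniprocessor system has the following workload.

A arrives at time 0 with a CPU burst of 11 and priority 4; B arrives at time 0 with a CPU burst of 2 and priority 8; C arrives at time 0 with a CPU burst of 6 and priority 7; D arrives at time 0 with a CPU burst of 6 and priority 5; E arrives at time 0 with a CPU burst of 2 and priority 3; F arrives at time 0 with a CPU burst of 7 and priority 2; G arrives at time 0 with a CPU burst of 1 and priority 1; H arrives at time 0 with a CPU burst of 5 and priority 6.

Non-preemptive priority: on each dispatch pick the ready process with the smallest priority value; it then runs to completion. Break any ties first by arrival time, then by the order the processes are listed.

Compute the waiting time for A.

Gantt: | G 0-1 | F 1-8 | E 8-10 | A 10-21 | D 21-27 | H 27-32 | C 32-38 | B 38-40 |
Completion: A=21  B=40  C=38  D=27  E=10  F=8  G=1  H=32
Turnaround (C−A): A=21  B=40  C=38  D=27  E=10  F=8  G=1  H=32
Waiting(A) = turnaround − burst = 21 − 11 = 10

10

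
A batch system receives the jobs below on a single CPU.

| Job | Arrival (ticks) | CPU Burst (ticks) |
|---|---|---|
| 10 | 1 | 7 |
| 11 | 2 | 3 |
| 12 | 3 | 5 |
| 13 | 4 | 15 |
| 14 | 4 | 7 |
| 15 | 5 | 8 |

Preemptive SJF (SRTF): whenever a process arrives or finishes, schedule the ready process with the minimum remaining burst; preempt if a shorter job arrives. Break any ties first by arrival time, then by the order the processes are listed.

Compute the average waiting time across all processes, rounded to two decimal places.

11.17

Timeline: | idle 0-1 | 10 1-2 | 11 2-5 | 12 5-10 | 10 10-16 | 14 16-23 | 15 23-31 | 13 31-46 |
Completion: 10=16  11=5  12=10  13=46  14=23  15=31
Waiting times: 10=8, 11=0, 12=2, 13=27, 14=12, 15=18
Average waiting = (8+0+2+27+12+18) / 6 = 67/6 = 11.17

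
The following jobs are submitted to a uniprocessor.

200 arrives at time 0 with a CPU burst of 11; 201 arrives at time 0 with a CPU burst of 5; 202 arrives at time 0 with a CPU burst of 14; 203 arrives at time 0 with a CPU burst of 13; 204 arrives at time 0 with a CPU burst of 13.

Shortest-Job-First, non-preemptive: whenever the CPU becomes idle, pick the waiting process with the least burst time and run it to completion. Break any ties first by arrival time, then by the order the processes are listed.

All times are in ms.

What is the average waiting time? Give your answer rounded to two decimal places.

18.40

Timeline: | 201 0-5 | 200 5-16 | 203 16-29 | 204 29-42 | 202 42-56 |
Completion: 200=16  201=5  202=56  203=29  204=42
Turnaround (C−A): 200=16  201=5  202=56  203=29  204=42
Waiting times: 200=5, 201=0, 202=42, 203=16, 204=29
Average waiting = (5+0+42+16+29) / 5 = 92/5 = 18.40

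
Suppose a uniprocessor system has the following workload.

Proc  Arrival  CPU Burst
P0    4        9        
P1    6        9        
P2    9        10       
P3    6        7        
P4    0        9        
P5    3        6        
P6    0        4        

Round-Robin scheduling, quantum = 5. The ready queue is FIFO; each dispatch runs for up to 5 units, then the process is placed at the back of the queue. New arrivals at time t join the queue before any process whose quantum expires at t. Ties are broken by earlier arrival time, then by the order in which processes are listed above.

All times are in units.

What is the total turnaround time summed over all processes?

236

Schedule: | P4 0-5 | P6 5-9 | P5 9-14 | P0 14-19 | P4 19-23 | P1 23-28 | P3 28-33 | P2 33-38 | P5 38-39 | P0 39-43 | P1 43-47 | P3 47-49 | P2 49-54 |
Completion: P0=43  P1=47  P2=54  P3=49  P4=23  P5=39  P6=9
Turnaround = completion − arrival: P0=39, P1=41, P2=45, P3=43, P4=23, P5=36, P6=9
Total turnaround = 39 + 41 + 45 + 43 + 23 + 36 + 9 = 236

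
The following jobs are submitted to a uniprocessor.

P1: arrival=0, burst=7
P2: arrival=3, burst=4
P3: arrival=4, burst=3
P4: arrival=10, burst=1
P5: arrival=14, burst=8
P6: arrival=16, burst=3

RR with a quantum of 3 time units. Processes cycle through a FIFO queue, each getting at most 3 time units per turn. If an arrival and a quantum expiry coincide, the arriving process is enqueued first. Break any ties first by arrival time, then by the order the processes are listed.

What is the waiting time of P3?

Gantt: | P1 0-3 | P2 3-6 | P1 6-9 | P3 9-12 | P2 12-13 | P1 13-14 | P4 14-15 | P5 15-18 | P6 18-21 | P5 21-26 |
Completion: P1=14  P2=13  P3=12  P4=15  P5=26  P6=21
Turnaround (C−A): P1=14  P2=10  P3=8  P4=5  P5=12  P6=5
Waiting(P3) = turnaround − burst = 8 − 3 = 5

5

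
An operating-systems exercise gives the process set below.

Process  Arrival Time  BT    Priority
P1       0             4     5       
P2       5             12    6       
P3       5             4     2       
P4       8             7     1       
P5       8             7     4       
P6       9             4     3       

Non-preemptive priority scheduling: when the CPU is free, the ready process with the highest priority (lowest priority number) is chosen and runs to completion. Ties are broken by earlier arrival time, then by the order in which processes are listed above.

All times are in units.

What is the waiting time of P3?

Timeline: | P1 0-4 | idle 4-5 | P3 5-9 | P4 9-16 | P6 16-20 | P5 20-27 | P2 27-39 |
Completion: P1=4  P2=39  P3=9  P4=16  P5=27  P6=20
Turnaround (C−A): P1=4  P2=34  P3=4  P4=8  P5=19  P6=11
Waiting(P3) = turnaround − burst = 4 − 4 = 0

0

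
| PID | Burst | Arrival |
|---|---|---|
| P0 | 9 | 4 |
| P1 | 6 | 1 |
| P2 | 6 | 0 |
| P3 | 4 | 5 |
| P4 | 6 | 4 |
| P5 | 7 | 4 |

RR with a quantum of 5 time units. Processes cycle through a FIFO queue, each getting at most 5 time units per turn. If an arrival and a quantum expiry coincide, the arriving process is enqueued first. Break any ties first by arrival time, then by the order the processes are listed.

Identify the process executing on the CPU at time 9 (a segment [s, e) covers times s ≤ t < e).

Gantt: | P2 0-5 | P1 5-10 | P0 10-15 | P4 15-20 | P5 20-25 | P3 25-29 | P2 29-30 | P1 30-31 | P0 31-35 | P4 35-36 | P5 36-38 |
Completion: P0=35  P1=31  P2=30  P3=29  P4=36  P5=38
Turnaround (C−A): P0=31  P1=30  P2=30  P3=24  P4=32  P5=34

P1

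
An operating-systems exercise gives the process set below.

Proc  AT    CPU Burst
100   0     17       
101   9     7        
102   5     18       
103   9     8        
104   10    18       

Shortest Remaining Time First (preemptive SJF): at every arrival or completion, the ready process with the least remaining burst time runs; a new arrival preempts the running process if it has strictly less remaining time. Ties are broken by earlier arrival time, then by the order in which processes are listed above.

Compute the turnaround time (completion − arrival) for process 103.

23

Schedule: | 100 0-9 | 101 9-16 | 100 16-24 | 103 24-32 | 102 32-50 | 104 50-68 |
Completion: 100=24  101=16  102=50  103=32  104=68
Turnaround (C−A): 100=24  101=7  102=45  103=23  104=58
Turnaround(103) = completion − arrival = 32 − 9 = 23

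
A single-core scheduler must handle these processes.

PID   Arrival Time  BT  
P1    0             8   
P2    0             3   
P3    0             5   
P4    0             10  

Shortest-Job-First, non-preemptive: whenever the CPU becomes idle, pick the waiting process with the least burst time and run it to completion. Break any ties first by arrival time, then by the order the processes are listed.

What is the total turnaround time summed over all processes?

Schedule: | P2 0-3 | P3 3-8 | P1 8-16 | P4 16-26 |
Completion: P1=16  P2=3  P3=8  P4=26
Turnaround = completion − arrival: P1=16, P2=3, P3=8, P4=26
Total turnaround = 16 + 3 + 8 + 26 = 53

53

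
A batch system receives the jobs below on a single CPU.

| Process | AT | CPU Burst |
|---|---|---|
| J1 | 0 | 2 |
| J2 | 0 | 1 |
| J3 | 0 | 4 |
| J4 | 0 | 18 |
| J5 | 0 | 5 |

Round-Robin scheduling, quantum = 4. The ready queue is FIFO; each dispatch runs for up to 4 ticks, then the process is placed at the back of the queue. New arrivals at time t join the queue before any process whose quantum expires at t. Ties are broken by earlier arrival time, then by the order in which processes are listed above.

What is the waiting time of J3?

Schedule: | J1 0-2 | J2 2-3 | J3 3-7 | J4 7-11 | J5 11-15 | J4 15-19 | J5 19-20 | J4 20-30 |
Completion: J1=2  J2=3  J3=7  J4=30  J5=20
Waiting(J3) = turnaround − burst = 7 − 4 = 3

3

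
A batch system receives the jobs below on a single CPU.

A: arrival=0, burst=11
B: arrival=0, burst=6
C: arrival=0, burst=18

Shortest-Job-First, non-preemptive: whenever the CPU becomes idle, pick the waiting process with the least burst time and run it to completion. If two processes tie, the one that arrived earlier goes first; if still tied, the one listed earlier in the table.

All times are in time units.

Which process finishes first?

B

Schedule: | B 0-6 | A 6-17 | C 17-35 |
Completion: A=17  B=6  C=35
Turnaround (C−A): A=17  B=6  C=35
Finish order: B → A → C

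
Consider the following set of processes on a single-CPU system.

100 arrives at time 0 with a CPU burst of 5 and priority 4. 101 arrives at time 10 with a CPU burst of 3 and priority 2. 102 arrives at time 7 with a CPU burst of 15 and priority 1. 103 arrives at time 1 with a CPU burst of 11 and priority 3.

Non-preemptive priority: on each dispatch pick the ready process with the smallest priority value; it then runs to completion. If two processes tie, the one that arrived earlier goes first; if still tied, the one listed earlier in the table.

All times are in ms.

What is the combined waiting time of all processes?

Timeline: | 100 0-5 | 103 5-16 | 102 16-31 | 101 31-34 |
Completion: 100=5  101=34  102=31  103=16
Waiting = turnaround − burst: 100=0, 101=21, 102=9, 103=4
Total waiting = 0 + 21 + 9 + 4 = 34

34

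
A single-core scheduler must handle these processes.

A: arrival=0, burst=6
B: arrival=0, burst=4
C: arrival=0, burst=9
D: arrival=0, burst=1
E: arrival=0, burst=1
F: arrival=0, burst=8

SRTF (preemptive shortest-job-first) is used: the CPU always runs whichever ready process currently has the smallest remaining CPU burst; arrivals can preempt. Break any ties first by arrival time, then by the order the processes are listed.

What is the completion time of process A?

12

Gantt: | D 0-1 | E 1-2 | B 2-6 | A 6-12 | F 12-20 | C 20-29 |
Completion: A=12  B=6  C=29  D=1  E=2  F=20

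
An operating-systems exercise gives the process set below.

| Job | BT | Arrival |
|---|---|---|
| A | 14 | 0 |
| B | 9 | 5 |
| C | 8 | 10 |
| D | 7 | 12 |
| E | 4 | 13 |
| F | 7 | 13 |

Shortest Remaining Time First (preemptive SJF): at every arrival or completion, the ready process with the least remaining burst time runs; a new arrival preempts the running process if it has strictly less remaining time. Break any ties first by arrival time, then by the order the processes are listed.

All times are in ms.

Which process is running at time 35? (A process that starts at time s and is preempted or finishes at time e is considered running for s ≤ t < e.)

Timeline: | A 0-14 | E 14-18 | D 18-25 | F 25-32 | C 32-40 | B 40-49 |
Completion: A=14  B=49  C=40  D=25  E=18  F=32

C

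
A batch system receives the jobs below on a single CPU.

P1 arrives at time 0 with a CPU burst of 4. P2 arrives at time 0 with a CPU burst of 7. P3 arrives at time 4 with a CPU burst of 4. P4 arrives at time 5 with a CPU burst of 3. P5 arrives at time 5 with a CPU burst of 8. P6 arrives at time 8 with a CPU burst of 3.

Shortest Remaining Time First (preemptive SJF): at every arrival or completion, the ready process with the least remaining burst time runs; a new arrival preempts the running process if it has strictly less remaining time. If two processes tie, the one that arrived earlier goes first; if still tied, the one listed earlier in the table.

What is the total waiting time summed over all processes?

Timeline: | P1 0-4 | P3 4-8 | P4 8-11 | P6 11-14 | P2 14-21 | P5 21-29 |
Completion: P1=4  P2=21  P3=8  P4=11  P5=29  P6=14
Turnaround (C−A): P1=4  P2=21  P3=4  P4=6  P5=24  P6=6
Waiting = turnaround − burst: P1=0, P2=14, P3=0, P4=3, P5=16, P6=3
Total waiting = 0 + 14 + 0 + 3 + 16 + 3 = 36

36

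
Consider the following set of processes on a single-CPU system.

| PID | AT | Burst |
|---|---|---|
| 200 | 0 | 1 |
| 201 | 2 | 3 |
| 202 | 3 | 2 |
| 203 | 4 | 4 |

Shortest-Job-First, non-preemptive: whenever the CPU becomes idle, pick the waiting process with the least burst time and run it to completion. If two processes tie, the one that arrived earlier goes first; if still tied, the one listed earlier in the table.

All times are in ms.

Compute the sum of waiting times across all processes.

Gantt: | 200 0-1 | idle 1-2 | 201 2-5 | 202 5-7 | 203 7-11 |
Completion: 200=1  201=5  202=7  203=11
Waiting = turnaround − burst: 200=0, 201=0, 202=2, 203=3
Total waiting = 0 + 0 + 2 + 3 = 5

5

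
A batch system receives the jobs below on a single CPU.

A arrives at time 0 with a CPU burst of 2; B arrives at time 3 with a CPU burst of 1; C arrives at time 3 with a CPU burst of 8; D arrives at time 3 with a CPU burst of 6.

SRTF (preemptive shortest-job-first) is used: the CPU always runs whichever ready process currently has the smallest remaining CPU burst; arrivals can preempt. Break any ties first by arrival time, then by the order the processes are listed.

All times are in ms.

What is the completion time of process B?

4

Timeline: | A 0-2 | idle 2-3 | B 3-4 | D 4-10 | C 10-18 |
Completion: A=2  B=4  C=18  D=10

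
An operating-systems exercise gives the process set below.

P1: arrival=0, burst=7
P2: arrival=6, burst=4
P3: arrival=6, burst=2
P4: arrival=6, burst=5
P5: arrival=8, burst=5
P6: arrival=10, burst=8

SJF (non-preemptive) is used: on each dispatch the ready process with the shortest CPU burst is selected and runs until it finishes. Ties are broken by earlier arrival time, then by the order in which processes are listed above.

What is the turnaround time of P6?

Schedule: | P1 0-7 | P3 7-9 | P2 9-13 | P4 13-18 | P5 18-23 | P6 23-31 |
Completion: P1=7  P2=13  P3=9  P4=18  P5=23  P6=31
Turnaround (C−A): P1=7  P2=7  P3=3  P4=12  P5=15  P6=21
Turnaround(P6) = completion − arrival = 31 − 10 = 21

21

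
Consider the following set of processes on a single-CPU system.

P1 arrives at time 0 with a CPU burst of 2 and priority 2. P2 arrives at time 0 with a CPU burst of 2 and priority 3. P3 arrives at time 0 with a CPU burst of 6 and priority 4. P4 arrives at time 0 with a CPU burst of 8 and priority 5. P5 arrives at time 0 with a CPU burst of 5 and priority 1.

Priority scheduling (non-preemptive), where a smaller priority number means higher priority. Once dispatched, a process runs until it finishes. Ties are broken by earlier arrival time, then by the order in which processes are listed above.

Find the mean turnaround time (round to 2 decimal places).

11.80

Gantt: | P5 0-5 | P1 5-7 | P2 7-9 | P3 9-15 | P4 15-23 |
Completion: P1=7  P2=9  P3=15  P4=23  P5=5
Turnaround (C−A): P1=7  P2=9  P3=15  P4=23  P5=5
Turnaround times: P1=7, P2=9, P3=15, P4=23, P5=5
Average turnaround = (7+9+15+23+5) / 5 = 59/5 = 11.80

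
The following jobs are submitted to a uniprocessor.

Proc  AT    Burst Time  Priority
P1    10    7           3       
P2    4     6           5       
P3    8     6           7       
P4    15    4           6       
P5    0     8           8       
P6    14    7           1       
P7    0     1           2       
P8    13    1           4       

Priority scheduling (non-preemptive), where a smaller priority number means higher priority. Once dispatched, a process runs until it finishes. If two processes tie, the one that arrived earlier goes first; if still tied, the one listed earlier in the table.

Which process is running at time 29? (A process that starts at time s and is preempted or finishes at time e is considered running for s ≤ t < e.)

Schedule: | P7 0-1 | P5 1-9 | P2 9-15 | P6 15-22 | P1 22-29 | P8 29-30 | P4 30-34 | P3 34-40 |
Completion: P1=29  P2=15  P3=40  P4=34  P5=9  P6=22  P7=1  P8=30
Turnaround (C−A): P1=19  P2=11  P3=32  P4=19  P5=9  P6=8  P7=1  P8=17

P8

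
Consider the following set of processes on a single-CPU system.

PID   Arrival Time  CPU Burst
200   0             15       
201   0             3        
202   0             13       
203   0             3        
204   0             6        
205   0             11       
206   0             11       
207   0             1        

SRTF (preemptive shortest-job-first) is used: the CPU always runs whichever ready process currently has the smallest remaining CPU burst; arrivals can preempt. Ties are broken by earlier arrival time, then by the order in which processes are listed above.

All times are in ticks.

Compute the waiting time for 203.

4

Timeline: | 207 0-1 | 201 1-4 | 203 4-7 | 204 7-13 | 205 13-24 | 206 24-35 | 202 35-48 | 200 48-63 |
Completion: 200=63  201=4  202=48  203=7  204=13  205=24  206=35  207=1
Waiting(203) = turnaround − burst = 7 − 3 = 4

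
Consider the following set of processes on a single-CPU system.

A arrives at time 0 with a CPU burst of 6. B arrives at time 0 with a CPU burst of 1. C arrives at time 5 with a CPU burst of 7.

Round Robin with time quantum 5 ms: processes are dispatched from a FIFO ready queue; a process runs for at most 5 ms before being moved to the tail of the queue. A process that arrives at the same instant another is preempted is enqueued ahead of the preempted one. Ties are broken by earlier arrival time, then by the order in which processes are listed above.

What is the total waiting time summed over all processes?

Schedule: | A 0-5 | B 5-6 | C 6-11 | A 11-12 | C 12-14 |
Completion: A=12  B=6  C=14
Turnaround (C−A): A=12  B=6  C=9
Waiting = turnaround − burst: A=6, B=5, C=2
Total waiting = 6 + 5 + 2 = 13

13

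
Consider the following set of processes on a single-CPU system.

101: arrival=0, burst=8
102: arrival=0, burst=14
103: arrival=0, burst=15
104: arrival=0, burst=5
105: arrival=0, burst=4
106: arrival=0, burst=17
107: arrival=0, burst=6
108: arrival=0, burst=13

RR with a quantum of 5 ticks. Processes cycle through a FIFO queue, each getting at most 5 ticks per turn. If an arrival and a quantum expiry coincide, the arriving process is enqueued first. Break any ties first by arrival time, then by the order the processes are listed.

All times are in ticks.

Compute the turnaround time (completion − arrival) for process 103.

Schedule: | 101 0-5 | 102 5-10 | 103 10-15 | 104 15-20 | 105 20-24 | 106 24-29 | 107 29-34 | 108 34-39 | 101 39-42 | 102 42-47 | 103 47-52 | 106 52-57 | 107 57-58 | 108 58-63 | 102 63-67 | 103 67-72 | 106 72-77 | 108 77-80 | 106 80-82 |
Completion: 101=42  102=67  103=72  104=20  105=24  106=82  107=58  108=80
Turnaround (C−A): 101=42  102=67  103=72  104=20  105=24  106=82  107=58  108=80
Turnaround(103) = completion − arrival = 72 − 0 = 72

72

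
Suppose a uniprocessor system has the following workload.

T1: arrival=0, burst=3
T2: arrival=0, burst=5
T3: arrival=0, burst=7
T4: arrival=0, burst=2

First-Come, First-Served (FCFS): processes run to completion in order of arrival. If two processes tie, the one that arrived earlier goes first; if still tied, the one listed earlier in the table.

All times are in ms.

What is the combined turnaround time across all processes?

Gantt: | T1 0-3 | T2 3-8 | T3 8-15 | T4 15-17 |
Completion: T1=3  T2=8  T3=15  T4=17
Turnaround (C−A): T1=3  T2=8  T3=15  T4=17
Turnaround = completion − arrival: T1=3, T2=8, T3=15, T4=17
Total turnaround = 3 + 8 + 15 + 17 = 43

43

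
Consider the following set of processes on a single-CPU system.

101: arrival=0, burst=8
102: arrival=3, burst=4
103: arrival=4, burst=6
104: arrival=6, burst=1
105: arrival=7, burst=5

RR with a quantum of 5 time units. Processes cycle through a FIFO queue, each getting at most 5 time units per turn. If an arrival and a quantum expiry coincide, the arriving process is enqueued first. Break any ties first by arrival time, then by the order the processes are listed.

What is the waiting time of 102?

Schedule: | 101 0-5 | 102 5-9 | 103 9-14 | 101 14-17 | 104 17-18 | 105 18-23 | 103 23-24 |
Completion: 101=17  102=9  103=24  104=18  105=23
Turnaround (C−A): 101=17  102=6  103=20  104=12  105=16
Waiting(102) = turnaround − burst = 6 − 4 = 2

2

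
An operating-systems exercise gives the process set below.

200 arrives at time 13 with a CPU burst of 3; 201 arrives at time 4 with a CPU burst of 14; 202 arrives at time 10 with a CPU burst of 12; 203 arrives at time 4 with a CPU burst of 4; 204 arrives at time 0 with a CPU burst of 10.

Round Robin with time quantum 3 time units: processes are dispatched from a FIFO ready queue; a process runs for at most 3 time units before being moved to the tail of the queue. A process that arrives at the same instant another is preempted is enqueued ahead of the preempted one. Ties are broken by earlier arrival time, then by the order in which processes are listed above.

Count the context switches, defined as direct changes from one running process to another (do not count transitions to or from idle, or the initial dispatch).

14

Timeline: | 204 0-6 | 201 6-9 | 203 9-12 | 204 12-15 | 201 15-18 | 202 18-21 | 203 21-22 | 200 22-25 | 204 25-26 | 201 26-29 | 202 29-32 | 201 32-35 | 202 35-38 | 201 38-40 | 202 40-43 |
Completion: 200=25  201=40  202=43  203=22  204=26
Turnaround (C−A): 200=12  201=36  202=33  203=18  204=26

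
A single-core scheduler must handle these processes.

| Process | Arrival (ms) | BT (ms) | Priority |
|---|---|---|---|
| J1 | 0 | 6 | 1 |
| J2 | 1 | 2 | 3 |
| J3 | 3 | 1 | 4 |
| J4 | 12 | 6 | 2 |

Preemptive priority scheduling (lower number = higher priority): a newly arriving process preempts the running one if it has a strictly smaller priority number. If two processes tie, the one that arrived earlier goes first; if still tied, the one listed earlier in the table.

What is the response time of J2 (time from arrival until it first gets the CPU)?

5

Timeline: | J1 0-6 | J2 6-8 | J3 8-9 | idle 9-12 | J4 12-18 |
Completion: J1=6  J2=8  J3=9  J4=18
Response(J2) = first start − arrival = 6 − 1 = 5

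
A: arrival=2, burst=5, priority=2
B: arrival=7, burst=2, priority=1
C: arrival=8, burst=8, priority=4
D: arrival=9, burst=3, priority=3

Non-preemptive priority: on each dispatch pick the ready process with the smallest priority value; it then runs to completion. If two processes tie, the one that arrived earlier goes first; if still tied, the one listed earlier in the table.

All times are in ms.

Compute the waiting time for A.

0

Timeline: | idle 0-2 | A 2-7 | B 7-9 | D 9-12 | C 12-20 |
Completion: A=7  B=9  C=20  D=12
Turnaround (C−A): A=5  B=2  C=12  D=3
Waiting(A) = turnaround − burst = 5 − 5 = 0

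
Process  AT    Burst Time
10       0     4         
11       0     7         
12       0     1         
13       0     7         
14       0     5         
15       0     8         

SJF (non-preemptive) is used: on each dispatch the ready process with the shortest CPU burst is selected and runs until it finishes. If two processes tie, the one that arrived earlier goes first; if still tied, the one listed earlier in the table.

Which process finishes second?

Timeline: | 12 0-1 | 10 1-5 | 14 5-10 | 11 10-17 | 13 17-24 | 15 24-32 |
Completion: 10=5  11=17  12=1  13=24  14=10  15=32
Turnaround (C−A): 10=5  11=17  12=1  13=24  14=10  15=32
Finish order: 12 → 10 → 14 → 11 → 13 → 15

10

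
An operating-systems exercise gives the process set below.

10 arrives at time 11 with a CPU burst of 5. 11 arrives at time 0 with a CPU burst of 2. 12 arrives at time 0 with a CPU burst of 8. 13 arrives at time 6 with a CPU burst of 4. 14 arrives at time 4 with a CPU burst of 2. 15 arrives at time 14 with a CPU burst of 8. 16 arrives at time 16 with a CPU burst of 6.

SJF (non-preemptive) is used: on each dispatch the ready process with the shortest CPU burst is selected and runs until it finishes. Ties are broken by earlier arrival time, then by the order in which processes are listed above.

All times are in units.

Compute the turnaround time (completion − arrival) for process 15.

21

Schedule: | 11 0-2 | 12 2-10 | 14 10-12 | 13 12-16 | 10 16-21 | 16 21-27 | 15 27-35 |
Completion: 10=21  11=2  12=10  13=16  14=12  15=35  16=27
Turnaround (C−A): 10=10  11=2  12=10  13=10  14=8  15=21  16=11
Turnaround(15) = completion − arrival = 35 − 14 = 21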